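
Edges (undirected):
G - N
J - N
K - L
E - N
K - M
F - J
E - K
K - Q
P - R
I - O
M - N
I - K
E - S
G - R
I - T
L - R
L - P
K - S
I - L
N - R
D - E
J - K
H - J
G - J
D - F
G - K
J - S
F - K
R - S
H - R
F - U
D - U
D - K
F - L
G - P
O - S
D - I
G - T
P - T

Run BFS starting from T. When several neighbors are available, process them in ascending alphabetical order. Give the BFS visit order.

T, G, I, P, J, K, N, R, D, L, O, F, H, S, E, M, Q, U

Visit T; enqueue G, I, P → queue [G, I, P]
Visit G; enqueue J, K, N, R → queue [I, P, J, K, N, R]
Visit I; enqueue D, L, O → queue [P, J, K, N, R, D, L, O]
Visit P → queue [J, K, N, R, D, L, O]
Visit J; enqueue F, H, S → queue [K, N, R, D, L, O, F, H, S]
Visit K; enqueue E, M, Q → queue [N, R, D, L, O, F, H, S, E, M, Q]
Visit N → queue [R, D, L, O, F, H, S, E, M, Q]
Visit R → queue [D, L, O, F, H, S, E, M, Q]
Visit D; enqueue U → queue [L, O, F, H, S, E, M, Q, U]
Visit L → queue [O, F, H, S, E, M, Q, U]
Visit O → queue [F, H, S, E, M, Q, U]
Visit F → queue [H, S, E, M, Q, U]
Visit H → queue [S, E, M, Q, U]
Visit S → queue [E, M, Q, U]
Visit E → queue [M, Q, U]
Visit M → queue [Q, U]
Visit Q → queue [U]
Visit U → queue []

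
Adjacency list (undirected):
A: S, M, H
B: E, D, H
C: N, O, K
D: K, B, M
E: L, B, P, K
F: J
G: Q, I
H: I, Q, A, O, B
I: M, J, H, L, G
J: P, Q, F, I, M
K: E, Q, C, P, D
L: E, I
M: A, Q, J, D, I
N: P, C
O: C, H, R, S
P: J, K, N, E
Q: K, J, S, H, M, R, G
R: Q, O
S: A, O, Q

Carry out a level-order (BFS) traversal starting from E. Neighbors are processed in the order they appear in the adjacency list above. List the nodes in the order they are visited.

E, L, B, P, K, I, D, H, J, N, Q, C, M, G, A, O, F, S, R

Visit E; enqueue L, B, P, K → queue [L, B, P, K]
Visit L; enqueue I → queue [B, P, K, I]
Visit B; enqueue D, H → queue [P, K, I, D, H]
Visit P; enqueue J, N → queue [K, I, D, H, J, N]
Visit K; enqueue Q, C → queue [I, D, H, J, N, Q, C]
Visit I; enqueue M, G → queue [D, H, J, N, Q, C, M, G]
Visit D → queue [H, J, N, Q, C, M, G]
Visit H; enqueue A, O → queue [J, N, Q, C, M, G, A, O]
Visit J; enqueue F → queue [N, Q, C, M, G, A, O, F]
Visit N → queue [Q, C, M, G, A, O, F]
Visit Q; enqueue S, R → queue [C, M, G, A, O, F, S, R]
Visit C → queue [M, G, A, O, F, S, R]
Visit M → queue [G, A, O, F, S, R]
Visit G → queue [A, O, F, S, R]
Visit A → queue [O, F, S, R]
Visit O → queue [F, S, R]
Visit F → queue [S, R]
Visit S → queue [R]
Visit R → queue []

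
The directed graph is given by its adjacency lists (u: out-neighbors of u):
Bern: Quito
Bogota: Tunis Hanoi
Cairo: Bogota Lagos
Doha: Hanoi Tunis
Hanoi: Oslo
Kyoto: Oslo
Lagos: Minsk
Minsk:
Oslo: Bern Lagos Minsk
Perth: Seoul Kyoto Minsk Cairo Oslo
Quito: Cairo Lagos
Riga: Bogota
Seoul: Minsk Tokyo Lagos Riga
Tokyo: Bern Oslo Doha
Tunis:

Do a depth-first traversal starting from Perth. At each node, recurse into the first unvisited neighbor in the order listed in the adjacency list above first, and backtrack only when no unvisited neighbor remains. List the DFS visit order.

Visit Perth
Perth → Seoul
Seoul → Minsk
Seoul → Tokyo
Tokyo → Bern
Bern → Quito
Quito → Cairo
Cairo → Bogota
Bogota → Tunis
Bogota → Hanoi
Hanoi → Oslo
Oslo → Lagos
Tokyo → Doha
Seoul → Riga
Perth → Kyoto

Perth Seoul Minsk Tokyo Bern Quito Cairo Bogota Tunis Hanoi Oslo Lagos Doha Riga Kyoto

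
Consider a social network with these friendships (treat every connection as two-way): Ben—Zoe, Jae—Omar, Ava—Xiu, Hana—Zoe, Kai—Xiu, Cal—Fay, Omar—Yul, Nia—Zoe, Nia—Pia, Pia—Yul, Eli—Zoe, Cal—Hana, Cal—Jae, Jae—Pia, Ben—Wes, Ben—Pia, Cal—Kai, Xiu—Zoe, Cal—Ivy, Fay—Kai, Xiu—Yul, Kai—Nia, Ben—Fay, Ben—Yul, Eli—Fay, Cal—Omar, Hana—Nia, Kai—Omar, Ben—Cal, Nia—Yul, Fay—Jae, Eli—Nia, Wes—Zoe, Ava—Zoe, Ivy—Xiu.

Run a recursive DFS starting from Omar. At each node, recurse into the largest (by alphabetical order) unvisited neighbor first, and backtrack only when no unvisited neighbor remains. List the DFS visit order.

Omar -> Yul -> Xiu -> Zoe -> Wes -> Ben -> Pia -> Nia -> Kai -> Fay -> Jae -> Cal -> Ivy -> Hana -> Eli -> Ava

Visit Omar
Omar → Yul
Yul → Xiu
Xiu → Zoe
Zoe → Wes
Wes → Ben
Ben → Pia
Pia → Nia
Nia → Kai
Kai → Fay
Fay → Jae
Jae → Cal
Cal → Ivy
Cal → Hana
Fay → Eli
Zoe → Ava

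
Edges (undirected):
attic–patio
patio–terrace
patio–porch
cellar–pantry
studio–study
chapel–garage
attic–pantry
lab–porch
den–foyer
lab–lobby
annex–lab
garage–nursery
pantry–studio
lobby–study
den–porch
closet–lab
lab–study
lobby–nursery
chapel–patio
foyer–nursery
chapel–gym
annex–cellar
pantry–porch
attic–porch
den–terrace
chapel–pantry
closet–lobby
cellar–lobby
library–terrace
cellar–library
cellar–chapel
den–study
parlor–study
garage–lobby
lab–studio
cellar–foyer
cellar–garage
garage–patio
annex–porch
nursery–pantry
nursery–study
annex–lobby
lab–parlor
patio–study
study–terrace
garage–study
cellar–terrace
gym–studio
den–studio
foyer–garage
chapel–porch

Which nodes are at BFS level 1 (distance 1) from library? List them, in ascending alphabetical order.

Level 0: library
Level 1: cellar, terrace
Level 2: annex, chapel, den, foyer, garage, lobby, pantry, patio, study
Level 3: attic, closet, gym, lab, nursery, parlor, porch, studio

cellar, terrace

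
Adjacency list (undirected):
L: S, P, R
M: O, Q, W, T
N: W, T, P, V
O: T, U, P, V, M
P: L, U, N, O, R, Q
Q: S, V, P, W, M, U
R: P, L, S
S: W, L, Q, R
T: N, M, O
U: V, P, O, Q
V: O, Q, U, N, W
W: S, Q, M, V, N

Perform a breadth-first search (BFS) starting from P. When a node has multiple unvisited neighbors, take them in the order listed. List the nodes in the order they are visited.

Visit P; enqueue L, U, N, O, R, Q → queue [L, U, N, O, R, Q]
Visit L; enqueue S → queue [U, N, O, R, Q, S]
Visit U; enqueue V → queue [N, O, R, Q, S, V]
Visit N; enqueue W, T → queue [O, R, Q, S, V, W, T]
Visit O; enqueue M → queue [R, Q, S, V, W, T, M]
Visit R → queue [Q, S, V, W, T, M]
Visit Q → queue [S, V, W, T, M]
Visit S → queue [V, W, T, M]
Visit V → queue [W, T, M]
Visit W → queue [T, M]
Visit T → queue [M]
Visit M → queue []

P L U N O R Q S V W T M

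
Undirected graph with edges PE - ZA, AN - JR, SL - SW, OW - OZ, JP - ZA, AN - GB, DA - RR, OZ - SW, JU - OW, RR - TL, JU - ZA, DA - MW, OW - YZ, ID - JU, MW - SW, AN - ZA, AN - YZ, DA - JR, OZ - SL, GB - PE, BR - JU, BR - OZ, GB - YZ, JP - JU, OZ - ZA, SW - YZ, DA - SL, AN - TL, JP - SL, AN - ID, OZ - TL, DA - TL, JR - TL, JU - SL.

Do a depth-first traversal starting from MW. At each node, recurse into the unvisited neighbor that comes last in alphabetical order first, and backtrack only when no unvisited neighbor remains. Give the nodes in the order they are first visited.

MW, SW, YZ, OW, OZ, ZA, PE, GB, AN, TL, RR, DA, SL, JU, JP, ID, BR, JR

Visit MW
MW → SW
SW → YZ
YZ → OW
OW → OZ
OZ → ZA
ZA → PE
PE → GB
GB → AN
AN → TL
TL → RR
RR → DA
DA → SL
SL → JU
JU → JP
JU → ID
JU → BR
DA → JR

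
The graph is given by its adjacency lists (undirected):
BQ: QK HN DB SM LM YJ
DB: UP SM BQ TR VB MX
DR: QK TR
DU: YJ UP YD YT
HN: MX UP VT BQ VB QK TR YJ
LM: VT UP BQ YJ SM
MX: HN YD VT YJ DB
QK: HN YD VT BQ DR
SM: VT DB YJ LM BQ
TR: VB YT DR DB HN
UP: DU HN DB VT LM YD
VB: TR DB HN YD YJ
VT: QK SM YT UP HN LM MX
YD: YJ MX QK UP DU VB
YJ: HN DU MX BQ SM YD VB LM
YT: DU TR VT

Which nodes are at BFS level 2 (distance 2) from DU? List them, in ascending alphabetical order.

BQ, DB, HN, LM, MX, QK, SM, TR, VB, VT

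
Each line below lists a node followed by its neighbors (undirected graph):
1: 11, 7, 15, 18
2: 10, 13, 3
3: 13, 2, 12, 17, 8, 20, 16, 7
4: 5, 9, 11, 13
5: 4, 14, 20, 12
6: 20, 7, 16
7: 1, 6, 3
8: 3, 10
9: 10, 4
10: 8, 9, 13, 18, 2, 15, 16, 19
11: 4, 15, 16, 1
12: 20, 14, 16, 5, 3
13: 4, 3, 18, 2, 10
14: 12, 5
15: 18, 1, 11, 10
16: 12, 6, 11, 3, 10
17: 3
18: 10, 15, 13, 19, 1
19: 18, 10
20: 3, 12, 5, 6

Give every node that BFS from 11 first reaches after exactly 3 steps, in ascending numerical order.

2, 8, 14, 17, 19, 20

Level 0: 11
Level 1: 1, 4, 15, 16
Level 2: 3, 5, 6, 7, 9, 10, 12, 13, 18
Level 3: 2, 8, 14, 17, 19, 20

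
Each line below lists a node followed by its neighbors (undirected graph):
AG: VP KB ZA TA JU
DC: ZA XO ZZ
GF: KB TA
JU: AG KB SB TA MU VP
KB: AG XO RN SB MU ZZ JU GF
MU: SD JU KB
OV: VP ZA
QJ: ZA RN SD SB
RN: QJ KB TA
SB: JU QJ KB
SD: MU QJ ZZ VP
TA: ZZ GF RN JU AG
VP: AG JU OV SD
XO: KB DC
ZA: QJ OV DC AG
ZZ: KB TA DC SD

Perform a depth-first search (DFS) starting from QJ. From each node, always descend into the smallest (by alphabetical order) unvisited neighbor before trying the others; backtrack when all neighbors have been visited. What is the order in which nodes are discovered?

Visit QJ
QJ → RN
RN → KB
KB → AG
AG → JU
JU → MU
MU → SD
SD → VP
VP → OV
OV → ZA
ZA → DC
DC → XO
DC → ZZ
ZZ → TA
TA → GF
JU → SB

QJ -> RN -> KB -> AG -> JU -> MU -> SD -> VP -> OV -> ZA -> DC -> XO -> ZZ -> TA -> GF -> SB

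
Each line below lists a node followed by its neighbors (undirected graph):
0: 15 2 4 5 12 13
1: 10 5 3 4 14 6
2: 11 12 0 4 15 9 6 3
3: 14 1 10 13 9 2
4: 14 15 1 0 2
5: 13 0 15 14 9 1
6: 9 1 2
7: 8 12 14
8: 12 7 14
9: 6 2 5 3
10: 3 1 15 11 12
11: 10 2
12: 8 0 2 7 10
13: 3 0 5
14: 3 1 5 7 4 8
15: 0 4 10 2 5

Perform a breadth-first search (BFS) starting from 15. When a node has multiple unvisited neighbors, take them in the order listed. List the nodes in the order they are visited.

15, 0, 4, 10, 2, 5, 12, 13, 14, 1, 3, 11, 9, 6, 8, 7

Visit 15; enqueue 0, 4, 10, 2, 5 → queue [0, 4, 10, 2, 5]
Visit 0; enqueue 12, 13 → queue [4, 10, 2, 5, 12, 13]
Visit 4; enqueue 14, 1 → queue [10, 2, 5, 12, 13, 14, 1]
Visit 10; enqueue 3, 11 → queue [2, 5, 12, 13, 14, 1, 3, 11]
Visit 2; enqueue 9, 6 → queue [5, 12, 13, 14, 1, 3, 11, 9, 6]
Visit 5 → queue [12, 13, 14, 1, 3, 11, 9, 6]
Visit 12; enqueue 8, 7 → queue [13, 14, 1, 3, 11, 9, 6, 8, 7]
Visit 13 → queue [14, 1, 3, 11, 9, 6, 8, 7]
Visit 14 → queue [1, 3, 11, 9, 6, 8, 7]
Visit 1 → queue [3, 11, 9, 6, 8, 7]
Visit 3 → queue [11, 9, 6, 8, 7]
Visit 11 → queue [9, 6, 8, 7]
Visit 9 → queue [6, 8, 7]
Visit 6 → queue [8, 7]
Visit 8 → queue [7]
Visit 7 → queue []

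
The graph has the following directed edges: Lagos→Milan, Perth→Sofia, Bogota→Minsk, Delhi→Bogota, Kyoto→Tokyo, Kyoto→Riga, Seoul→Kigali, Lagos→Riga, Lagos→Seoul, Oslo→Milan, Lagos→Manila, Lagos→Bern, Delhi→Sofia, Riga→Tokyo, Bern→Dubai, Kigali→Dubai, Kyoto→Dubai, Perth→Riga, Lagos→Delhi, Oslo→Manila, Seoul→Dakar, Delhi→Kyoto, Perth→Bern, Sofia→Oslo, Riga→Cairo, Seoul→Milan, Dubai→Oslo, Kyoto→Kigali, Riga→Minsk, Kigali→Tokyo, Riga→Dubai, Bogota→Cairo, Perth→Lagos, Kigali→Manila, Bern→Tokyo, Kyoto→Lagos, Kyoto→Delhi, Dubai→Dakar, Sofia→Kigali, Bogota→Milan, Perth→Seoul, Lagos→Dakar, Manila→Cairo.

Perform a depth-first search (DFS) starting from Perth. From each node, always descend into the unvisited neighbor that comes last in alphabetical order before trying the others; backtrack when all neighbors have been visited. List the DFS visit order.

Visit Perth
Perth → Sofia
Sofia → Oslo
Oslo → Milan
Oslo → Manila
Manila → Cairo
Sofia → Kigali
Kigali → Tokyo
Kigali → Dubai
Dubai → Dakar
Perth → Seoul
Perth → Riga
Riga → Minsk
Perth → Lagos
Lagos → Delhi
Delhi → Kyoto
Delhi → Bogota
Lagos → Bern

Perth Sofia Oslo Milan Manila Cairo Kigali Tokyo Dubai Dakar Seoul Riga Minsk Lagos Delhi Kyoto Bogota Bern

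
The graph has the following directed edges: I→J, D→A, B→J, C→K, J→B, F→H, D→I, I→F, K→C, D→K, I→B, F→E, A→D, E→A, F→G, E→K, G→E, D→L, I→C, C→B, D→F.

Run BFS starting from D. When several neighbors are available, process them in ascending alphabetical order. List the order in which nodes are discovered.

Visit D; enqueue A, F, I, K, L → queue [A, F, I, K, L]
Visit A → queue [F, I, K, L]
Visit F; enqueue E, G, H → queue [I, K, L, E, G, H]
Visit I; enqueue B, C, J → queue [K, L, E, G, H, B, C, J]
Visit K → queue [L, E, G, H, B, C, J]
Visit L → queue [E, G, H, B, C, J]
Visit E → queue [G, H, B, C, J]
Visit G → queue [H, B, C, J]
Visit H → queue [B, C, J]
Visit B → queue [C, J]
Visit C → queue [J]
Visit J → queue []

D -> A -> F -> I -> K -> L -> E -> G -> H -> B -> C -> J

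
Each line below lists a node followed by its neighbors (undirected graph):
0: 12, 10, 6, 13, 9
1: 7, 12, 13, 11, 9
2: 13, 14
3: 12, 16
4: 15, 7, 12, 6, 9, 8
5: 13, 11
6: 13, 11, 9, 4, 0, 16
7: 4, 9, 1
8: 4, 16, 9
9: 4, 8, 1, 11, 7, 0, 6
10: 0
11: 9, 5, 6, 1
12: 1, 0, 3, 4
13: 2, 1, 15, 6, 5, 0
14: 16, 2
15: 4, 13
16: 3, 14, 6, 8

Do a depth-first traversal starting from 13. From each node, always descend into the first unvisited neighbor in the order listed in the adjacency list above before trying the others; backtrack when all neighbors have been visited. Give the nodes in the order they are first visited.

Visit 13
13 → 2
2 → 14
14 → 16
16 → 3
3 → 12
12 → 1
1 → 7
7 → 4
4 → 15
4 → 6
6 → 11
11 → 9
9 → 8
9 → 0
0 → 10
11 → 5

13 2 14 16 3 12 1 7 4 15 6 11 9 8 0 10 5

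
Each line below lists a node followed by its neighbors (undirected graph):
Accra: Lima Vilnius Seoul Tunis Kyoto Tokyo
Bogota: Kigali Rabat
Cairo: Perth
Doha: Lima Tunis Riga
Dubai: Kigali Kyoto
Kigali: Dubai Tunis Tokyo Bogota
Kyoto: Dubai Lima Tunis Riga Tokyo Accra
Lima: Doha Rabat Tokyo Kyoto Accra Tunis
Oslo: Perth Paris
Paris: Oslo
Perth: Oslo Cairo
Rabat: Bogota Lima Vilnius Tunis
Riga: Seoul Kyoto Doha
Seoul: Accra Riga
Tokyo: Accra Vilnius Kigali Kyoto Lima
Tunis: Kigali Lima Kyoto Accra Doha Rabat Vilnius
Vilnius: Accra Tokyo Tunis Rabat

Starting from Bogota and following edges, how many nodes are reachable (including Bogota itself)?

BFS from Bogota visits: Bogota, Kigali, Rabat, Dubai, Tunis, Tokyo, Lima, Vilnius, Kyoto, Accra, Doha, Riga, Seoul
Reachable nodes: 13 of 17 total.

13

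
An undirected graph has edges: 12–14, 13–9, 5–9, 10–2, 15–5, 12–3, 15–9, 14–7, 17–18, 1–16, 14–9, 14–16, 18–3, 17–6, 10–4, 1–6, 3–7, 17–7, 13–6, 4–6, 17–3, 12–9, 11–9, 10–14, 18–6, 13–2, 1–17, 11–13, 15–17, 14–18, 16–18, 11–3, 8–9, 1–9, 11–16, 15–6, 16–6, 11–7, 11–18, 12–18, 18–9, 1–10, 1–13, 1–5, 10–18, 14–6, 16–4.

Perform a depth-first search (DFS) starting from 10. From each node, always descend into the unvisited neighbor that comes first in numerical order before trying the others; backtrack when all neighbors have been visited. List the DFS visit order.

10 1 5 9 8 11 3 7 14 6 4 16 18 12 17 15 13 2

Visit 10
10 → 1
1 → 5
5 → 9
9 → 8
9 → 11
11 → 3
3 → 7
7 → 14
14 → 6
6 → 4
4 → 16
16 → 18
18 → 12
18 → 17
17 → 15
6 → 13
13 → 2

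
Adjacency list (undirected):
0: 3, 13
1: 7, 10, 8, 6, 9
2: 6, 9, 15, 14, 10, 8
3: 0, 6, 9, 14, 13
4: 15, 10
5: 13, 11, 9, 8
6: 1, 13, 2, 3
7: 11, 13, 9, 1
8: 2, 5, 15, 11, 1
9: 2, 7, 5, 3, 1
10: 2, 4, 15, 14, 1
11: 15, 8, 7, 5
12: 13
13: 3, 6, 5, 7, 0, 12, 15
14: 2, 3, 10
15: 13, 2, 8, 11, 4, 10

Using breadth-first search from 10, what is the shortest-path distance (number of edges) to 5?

3

Level 0: 10
Level 1: 1, 2, 4, 14, 15
Level 2: 3, 6, 7, 8, 9, 11, 13
Level 3: 0, 5, 12
5 first appears at level 3.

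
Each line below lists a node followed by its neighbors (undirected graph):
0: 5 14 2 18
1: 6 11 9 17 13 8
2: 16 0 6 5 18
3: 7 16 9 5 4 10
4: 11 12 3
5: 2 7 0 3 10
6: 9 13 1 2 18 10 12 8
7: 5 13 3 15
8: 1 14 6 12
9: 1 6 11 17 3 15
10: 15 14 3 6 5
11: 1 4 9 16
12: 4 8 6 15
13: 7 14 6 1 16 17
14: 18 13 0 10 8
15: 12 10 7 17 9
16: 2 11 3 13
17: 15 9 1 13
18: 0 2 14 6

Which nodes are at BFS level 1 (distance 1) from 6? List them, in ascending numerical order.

Level 0: 6
Level 1: 1, 2, 8, 9, 10, 12, 13, 18
Level 2: 0, 3, 4, 5, 7, 11, 14, 15, 16, 17

1, 2, 8, 9, 10, 12, 13, 18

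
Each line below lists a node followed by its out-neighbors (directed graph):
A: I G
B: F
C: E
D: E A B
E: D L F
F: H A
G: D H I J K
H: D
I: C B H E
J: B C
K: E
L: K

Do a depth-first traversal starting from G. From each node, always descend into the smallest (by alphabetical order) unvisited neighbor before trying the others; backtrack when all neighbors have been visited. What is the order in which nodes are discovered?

Visit G
G → D
D → A
A → I
I → B
B → F
F → H
I → C
C → E
E → L
L → K
G → J

G → D → A → I → B → F → H → C → E → L → K → J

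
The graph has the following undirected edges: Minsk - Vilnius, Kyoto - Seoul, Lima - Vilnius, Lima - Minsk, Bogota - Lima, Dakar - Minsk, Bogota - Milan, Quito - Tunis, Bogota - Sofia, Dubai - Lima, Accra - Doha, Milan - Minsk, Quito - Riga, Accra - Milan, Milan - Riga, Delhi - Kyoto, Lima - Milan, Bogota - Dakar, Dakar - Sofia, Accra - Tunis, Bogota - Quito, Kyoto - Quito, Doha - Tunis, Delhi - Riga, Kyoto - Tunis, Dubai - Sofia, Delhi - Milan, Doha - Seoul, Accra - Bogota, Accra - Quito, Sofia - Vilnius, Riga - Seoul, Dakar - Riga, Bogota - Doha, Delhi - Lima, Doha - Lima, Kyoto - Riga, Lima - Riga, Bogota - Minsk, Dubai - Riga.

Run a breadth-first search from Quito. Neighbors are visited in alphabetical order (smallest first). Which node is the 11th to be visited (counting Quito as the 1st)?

Minsk

Visit Quito; enqueue Accra, Bogota, Kyoto, Riga, Tunis → queue [Accra, Bogota, Kyoto, Riga, Tunis]
Visit Accra; enqueue Doha, Milan → queue [Bogota, Kyoto, Riga, Tunis, Doha, Milan]
Visit Bogota; enqueue Dakar, Lima, Minsk, Sofia → queue [Kyoto, Riga, Tunis, Doha, Milan, Dakar, Lima, Minsk, Sofia]
Visit Kyoto; enqueue Delhi, Seoul → queue [Riga, Tunis, Doha, Milan, Dakar, Lima, Minsk, Sofia, Delhi, Seoul]
Visit Riga; enqueue Dubai → queue [Tunis, Doha, Milan, Dakar, Lima, Minsk, Sofia, Delhi, Seoul, Dubai]
Visit Tunis → queue [Doha, Milan, Dakar, Lima, Minsk, Sofia, Delhi, Seoul, Dubai]
Visit Doha → queue [Milan, Dakar, Lima, Minsk, Sofia, Delhi, Seoul, Dubai]
Visit Milan → queue [Dakar, Lima, Minsk, Sofia, Delhi, Seoul, Dubai]
Visit Dakar → queue [Lima, Minsk, Sofia, Delhi, Seoul, Dubai]
Visit Lima; enqueue Vilnius → queue [Minsk, Sofia, Delhi, Seoul, Dubai, Vilnius]
Visit Minsk → queue [Sofia, Delhi, Seoul, Dubai, Vilnius]
Visit Sofia → queue [Delhi, Seoul, Dubai, Vilnius]
Visit Delhi → queue [Seoul, Dubai, Vilnius]
Visit Seoul → queue [Dubai, Vilnius]
Visit Dubai → queue [Vilnius]
Visit Vilnius → queue []

Visit order: Quito, Accra, Bogota, Kyoto, Riga, Tunis, Doha, Milan, Dakar, Lima, Minsk, Sofia, Delhi, Seoul, Dubai, Vilnius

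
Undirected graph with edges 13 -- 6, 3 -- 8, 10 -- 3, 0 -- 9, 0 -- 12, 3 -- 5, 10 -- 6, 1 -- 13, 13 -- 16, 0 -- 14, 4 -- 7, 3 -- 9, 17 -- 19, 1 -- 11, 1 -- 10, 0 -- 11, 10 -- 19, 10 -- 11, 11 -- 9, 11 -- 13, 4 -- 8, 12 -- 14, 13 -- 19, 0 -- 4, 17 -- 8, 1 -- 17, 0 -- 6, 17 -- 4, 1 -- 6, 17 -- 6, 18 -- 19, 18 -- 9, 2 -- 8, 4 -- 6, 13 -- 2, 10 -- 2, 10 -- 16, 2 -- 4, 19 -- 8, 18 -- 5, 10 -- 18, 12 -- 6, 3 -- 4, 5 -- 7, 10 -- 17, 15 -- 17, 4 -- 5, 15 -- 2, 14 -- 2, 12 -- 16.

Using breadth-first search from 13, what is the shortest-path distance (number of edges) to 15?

2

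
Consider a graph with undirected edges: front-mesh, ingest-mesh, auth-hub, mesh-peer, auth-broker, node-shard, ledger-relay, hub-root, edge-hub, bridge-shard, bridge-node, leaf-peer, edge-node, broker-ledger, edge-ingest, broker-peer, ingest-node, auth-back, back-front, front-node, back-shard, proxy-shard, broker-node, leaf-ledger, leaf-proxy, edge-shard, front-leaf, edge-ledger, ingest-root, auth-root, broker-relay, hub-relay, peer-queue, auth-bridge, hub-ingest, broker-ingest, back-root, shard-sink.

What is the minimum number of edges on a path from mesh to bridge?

Level 0: mesh
Level 1: front, ingest, peer
Level 2: back, broker, edge, hub, leaf, node, queue, root
Level 3: auth, bridge, ledger, proxy, relay, shard
Level 4: sink
bridge first appears at level 3.

3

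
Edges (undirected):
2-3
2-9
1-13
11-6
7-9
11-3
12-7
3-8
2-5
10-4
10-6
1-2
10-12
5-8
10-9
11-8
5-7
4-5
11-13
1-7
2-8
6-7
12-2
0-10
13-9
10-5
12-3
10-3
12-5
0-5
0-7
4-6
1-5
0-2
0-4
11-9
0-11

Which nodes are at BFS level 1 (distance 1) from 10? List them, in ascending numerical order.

Level 0: 10
Level 1: 0, 3, 4, 5, 6, 9, 12
Level 2: 1, 2, 7, 8, 11, 13

0, 3, 4, 5, 6, 9, 12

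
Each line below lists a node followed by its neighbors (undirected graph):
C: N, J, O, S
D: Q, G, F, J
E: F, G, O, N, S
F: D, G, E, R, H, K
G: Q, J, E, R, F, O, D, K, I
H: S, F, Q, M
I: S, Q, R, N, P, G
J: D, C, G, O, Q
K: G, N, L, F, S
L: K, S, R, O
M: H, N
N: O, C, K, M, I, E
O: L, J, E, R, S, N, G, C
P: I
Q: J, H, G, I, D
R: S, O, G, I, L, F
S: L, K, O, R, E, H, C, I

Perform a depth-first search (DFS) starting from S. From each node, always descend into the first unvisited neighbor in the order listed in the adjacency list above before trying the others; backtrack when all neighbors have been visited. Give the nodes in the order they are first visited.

Visit S
S → L
L → K
K → G
G → Q
Q → J
J → D
D → F
F → E
E → O
O → R
R → I
I → N
N → C
N → M
M → H
I → P

S, L, K, G, Q, J, D, F, E, O, R, I, N, C, M, H, P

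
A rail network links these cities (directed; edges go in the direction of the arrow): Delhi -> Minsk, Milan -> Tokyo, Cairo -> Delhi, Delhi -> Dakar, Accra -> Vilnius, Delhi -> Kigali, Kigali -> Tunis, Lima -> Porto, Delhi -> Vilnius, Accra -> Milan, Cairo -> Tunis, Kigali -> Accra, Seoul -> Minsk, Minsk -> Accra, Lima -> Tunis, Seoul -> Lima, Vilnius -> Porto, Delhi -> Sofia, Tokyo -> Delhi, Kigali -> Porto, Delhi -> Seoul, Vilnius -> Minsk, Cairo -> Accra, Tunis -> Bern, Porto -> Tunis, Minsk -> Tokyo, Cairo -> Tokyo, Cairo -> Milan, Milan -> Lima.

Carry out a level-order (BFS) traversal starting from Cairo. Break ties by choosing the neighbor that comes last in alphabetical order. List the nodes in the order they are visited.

Cairo → Tunis → Tokyo → Milan → Delhi → Accra → Bern → Lima → Vilnius → Sofia → Seoul → Minsk → Kigali → Dakar → Porto

Visit Cairo; enqueue Tunis, Tokyo, Milan, Delhi, Accra → queue [Tunis, Tokyo, Milan, Delhi, Accra]
Visit Tunis; enqueue Bern → queue [Tokyo, Milan, Delhi, Accra, Bern]
Visit Tokyo → queue [Milan, Delhi, Accra, Bern]
Visit Milan; enqueue Lima → queue [Delhi, Accra, Bern, Lima]
Visit Delhi; enqueue Vilnius, Sofia, Seoul, Minsk, Kigali, Dakar → queue [Accra, Bern, Lima, Vilnius, Sofia, Seoul, Minsk, Kigali, Dakar]
Visit Accra → queue [Bern, Lima, Vilnius, Sofia, Seoul, Minsk, Kigali, Dakar]
Visit Bern → queue [Lima, Vilnius, Sofia, Seoul, Minsk, Kigali, Dakar]
Visit Lima; enqueue Porto → queue [Vilnius, Sofia, Seoul, Minsk, Kigali, Dakar, Porto]
Visit Vilnius → queue [Sofia, Seoul, Minsk, Kigali, Dakar, Porto]
Visit Sofia → queue [Seoul, Minsk, Kigali, Dakar, Porto]
Visit Seoul → queue [Minsk, Kigali, Dakar, Porto]
Visit Minsk → queue [Kigali, Dakar, Porto]
Visit Kigali → queue [Dakar, Porto]
Visit Dakar → queue [Porto]
Visit Porto → queue []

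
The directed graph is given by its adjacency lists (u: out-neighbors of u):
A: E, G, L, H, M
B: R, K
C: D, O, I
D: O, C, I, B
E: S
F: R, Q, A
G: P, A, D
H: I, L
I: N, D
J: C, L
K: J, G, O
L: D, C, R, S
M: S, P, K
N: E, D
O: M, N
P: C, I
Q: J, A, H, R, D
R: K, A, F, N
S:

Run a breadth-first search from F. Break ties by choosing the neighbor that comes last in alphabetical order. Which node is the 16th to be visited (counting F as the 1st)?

Visit F; enqueue R, Q, A → queue [R, Q, A]
Visit R; enqueue N, K → queue [Q, A, N, K]
Visit Q; enqueue J, H, D → queue [A, N, K, J, H, D]
Visit A; enqueue M, L, G, E → queue [N, K, J, H, D, M, L, G, E]
Visit N → queue [K, J, H, D, M, L, G, E]
Visit K; enqueue O → queue [J, H, D, M, L, G, E, O]
Visit J; enqueue C → queue [H, D, M, L, G, E, O, C]
Visit H; enqueue I → queue [D, M, L, G, E, O, C, I]
Visit D; enqueue B → queue [M, L, G, E, O, C, I, B]
Visit M; enqueue S, P → queue [L, G, E, O, C, I, B, S, P]
Visit L → queue [G, E, O, C, I, B, S, P]
Visit G → queue [E, O, C, I, B, S, P]
Visit E → queue [O, C, I, B, S, P]
Visit O → queue [C, I, B, S, P]
Visit C → queue [I, B, S, P]
Visit I → queue [B, S, P]
Visit B → queue [S, P]
Visit S → queue [P]
Visit P → queue []

Visit order: F, R, Q, A, N, K, J, H, D, M, L, G, E, O, C, I, B, S, P

I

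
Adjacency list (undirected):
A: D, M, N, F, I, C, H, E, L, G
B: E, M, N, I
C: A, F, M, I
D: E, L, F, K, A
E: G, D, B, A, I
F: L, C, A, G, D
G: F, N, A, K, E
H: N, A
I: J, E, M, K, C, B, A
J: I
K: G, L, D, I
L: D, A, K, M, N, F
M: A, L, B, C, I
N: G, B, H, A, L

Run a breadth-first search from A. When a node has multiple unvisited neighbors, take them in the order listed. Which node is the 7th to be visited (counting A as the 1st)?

Visit A; enqueue D, M, N, F, I, C, H, E, L, G → queue [D, M, N, F, I, C, H, E, L, G]
Visit D; enqueue K → queue [M, N, F, I, C, H, E, L, G, K]
Visit M; enqueue B → queue [N, F, I, C, H, E, L, G, K, B]
Visit N → queue [F, I, C, H, E, L, G, K, B]
Visit F → queue [I, C, H, E, L, G, K, B]
Visit I; enqueue J → queue [C, H, E, L, G, K, B, J]
Visit C → queue [H, E, L, G, K, B, J]
Visit H → queue [E, L, G, K, B, J]
Visit E → queue [L, G, K, B, J]
Visit L → queue [G, K, B, J]
Visit G → queue [K, B, J]
Visit K → queue [B, J]
Visit B → queue [J]
Visit J → queue []

Visit order: A, D, M, N, F, I, C, H, E, L, G, K, B, J

C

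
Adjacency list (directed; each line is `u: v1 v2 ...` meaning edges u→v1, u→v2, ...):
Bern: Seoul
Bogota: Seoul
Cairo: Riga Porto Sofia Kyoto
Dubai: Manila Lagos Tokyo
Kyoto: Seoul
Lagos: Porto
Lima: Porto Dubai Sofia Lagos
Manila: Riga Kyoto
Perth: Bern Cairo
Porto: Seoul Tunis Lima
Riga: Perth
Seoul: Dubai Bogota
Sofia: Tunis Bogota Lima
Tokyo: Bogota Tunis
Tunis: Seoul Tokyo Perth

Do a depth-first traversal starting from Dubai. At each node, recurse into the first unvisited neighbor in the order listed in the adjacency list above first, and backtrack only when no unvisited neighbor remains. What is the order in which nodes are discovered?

Dubai, Manila, Riga, Perth, Bern, Seoul, Bogota, Cairo, Porto, Tunis, Tokyo, Lima, Sofia, Lagos, Kyoto

Visit Dubai
Dubai → Manila
Manila → Riga
Riga → Perth
Perth → Bern
Bern → Seoul
Seoul → Bogota
Perth → Cairo
Cairo → Porto
Porto → Tunis
Tunis → Tokyo
Porto → Lima
Lima → Sofia
Lima → Lagos
Cairo → Kyoto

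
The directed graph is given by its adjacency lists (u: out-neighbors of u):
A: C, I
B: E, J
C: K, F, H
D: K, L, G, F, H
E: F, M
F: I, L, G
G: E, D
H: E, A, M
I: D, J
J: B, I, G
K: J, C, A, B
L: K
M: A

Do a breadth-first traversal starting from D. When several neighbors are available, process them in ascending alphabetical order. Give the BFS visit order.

Visit D; enqueue F, G, H, K, L → queue [F, G, H, K, L]
Visit F; enqueue I → queue [G, H, K, L, I]
Visit G; enqueue E → queue [H, K, L, I, E]
Visit H; enqueue A, M → queue [K, L, I, E, A, M]
Visit K; enqueue B, C, J → queue [L, I, E, A, M, B, C, J]
Visit L → queue [I, E, A, M, B, C, J]
Visit I → queue [E, A, M, B, C, J]
Visit E → queue [A, M, B, C, J]
Visit A → queue [M, B, C, J]
Visit M → queue [B, C, J]
Visit B → queue [C, J]
Visit C → queue [J]
Visit J → queue []

D F G H K L I E A M B C J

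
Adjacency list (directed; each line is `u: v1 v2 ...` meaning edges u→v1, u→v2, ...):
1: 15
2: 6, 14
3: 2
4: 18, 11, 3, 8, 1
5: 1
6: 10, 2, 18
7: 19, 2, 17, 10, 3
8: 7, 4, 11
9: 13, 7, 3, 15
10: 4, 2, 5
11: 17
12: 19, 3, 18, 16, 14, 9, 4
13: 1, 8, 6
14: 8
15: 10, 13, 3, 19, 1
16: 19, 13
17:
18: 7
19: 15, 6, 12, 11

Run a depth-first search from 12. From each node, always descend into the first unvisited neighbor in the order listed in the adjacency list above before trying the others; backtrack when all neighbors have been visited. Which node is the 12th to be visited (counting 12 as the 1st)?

11

Visit 12
12 → 19
19 → 15
15 → 10
10 → 4
4 → 18
18 → 7
7 → 2
2 → 6
2 → 14
14 → 8
8 → 11
11 → 17
7 → 3
4 → 1
10 → 5
15 → 13
12 → 16
12 → 9

Visit order: 12, 19, 15, 10, 4, 18, 7, 2, 6, 14, 8, 11, 17, 3, 1, 5, 13, 16, 9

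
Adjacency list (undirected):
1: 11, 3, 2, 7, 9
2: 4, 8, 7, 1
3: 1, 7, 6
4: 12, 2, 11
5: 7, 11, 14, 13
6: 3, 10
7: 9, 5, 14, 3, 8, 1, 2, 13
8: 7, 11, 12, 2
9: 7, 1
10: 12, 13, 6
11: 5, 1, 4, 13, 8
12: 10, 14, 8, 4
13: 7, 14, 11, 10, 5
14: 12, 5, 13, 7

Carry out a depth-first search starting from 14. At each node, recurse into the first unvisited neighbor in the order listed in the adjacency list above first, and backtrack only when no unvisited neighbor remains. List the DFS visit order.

Visit 14
14 → 12
12 → 10
10 → 13
13 → 7
7 → 9
9 → 1
1 → 11
11 → 5
11 → 4
4 → 2
2 → 8
1 → 3
3 → 6

14 → 12 → 10 → 13 → 7 → 9 → 1 → 11 → 5 → 4 → 2 → 8 → 3 → 6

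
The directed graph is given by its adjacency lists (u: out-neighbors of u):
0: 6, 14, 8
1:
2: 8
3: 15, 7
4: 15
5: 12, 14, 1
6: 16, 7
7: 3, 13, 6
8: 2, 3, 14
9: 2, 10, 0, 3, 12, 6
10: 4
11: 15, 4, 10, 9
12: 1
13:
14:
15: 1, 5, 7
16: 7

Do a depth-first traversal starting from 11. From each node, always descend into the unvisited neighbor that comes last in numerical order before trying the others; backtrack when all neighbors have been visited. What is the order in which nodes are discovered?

Visit 11
11 → 15
15 → 7
7 → 13
7 → 6
6 → 16
7 → 3
15 → 5
5 → 14
5 → 12
12 → 1
11 → 10
10 → 4
11 → 9
9 → 2
2 → 8
9 → 0

11 -> 15 -> 7 -> 13 -> 6 -> 16 -> 3 -> 5 -> 14 -> 12 -> 1 -> 10 -> 4 -> 9 -> 2 -> 8 -> 0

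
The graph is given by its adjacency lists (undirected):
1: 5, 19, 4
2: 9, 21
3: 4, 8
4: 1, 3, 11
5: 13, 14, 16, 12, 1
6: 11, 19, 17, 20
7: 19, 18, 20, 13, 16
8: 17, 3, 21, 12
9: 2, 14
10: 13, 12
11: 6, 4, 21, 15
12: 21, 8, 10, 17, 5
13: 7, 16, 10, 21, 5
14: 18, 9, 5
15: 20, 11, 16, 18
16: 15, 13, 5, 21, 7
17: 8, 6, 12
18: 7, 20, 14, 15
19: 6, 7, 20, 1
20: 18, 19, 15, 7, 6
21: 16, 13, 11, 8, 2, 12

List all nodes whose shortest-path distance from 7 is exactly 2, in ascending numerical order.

1, 5, 6, 10, 14, 15, 21

Level 0: 7
Level 1: 13, 16, 18, 19, 20
Level 2: 1, 5, 6, 10, 14, 15, 21
Level 3: 2, 4, 8, 9, 11, 12, 17
Level 4: 3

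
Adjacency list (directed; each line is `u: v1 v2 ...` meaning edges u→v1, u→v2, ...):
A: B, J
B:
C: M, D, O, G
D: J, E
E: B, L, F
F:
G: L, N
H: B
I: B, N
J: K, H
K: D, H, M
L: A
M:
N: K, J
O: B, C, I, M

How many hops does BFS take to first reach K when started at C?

Level 0: C
Level 1: D, G, M, O
Level 2: B, E, I, J, L, N
Level 3: A, F, H, K
K first appears at level 3.

3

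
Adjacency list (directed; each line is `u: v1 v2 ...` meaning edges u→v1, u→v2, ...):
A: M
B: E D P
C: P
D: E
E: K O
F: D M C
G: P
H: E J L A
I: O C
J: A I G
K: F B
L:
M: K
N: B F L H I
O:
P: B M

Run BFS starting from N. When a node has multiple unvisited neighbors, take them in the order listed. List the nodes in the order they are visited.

N → B → F → L → H → I → E → D → P → M → C → J → A → O → K → G

Visit N; enqueue B, F, L, H, I → queue [B, F, L, H, I]
Visit B; enqueue E, D, P → queue [F, L, H, I, E, D, P]
Visit F; enqueue M, C → queue [L, H, I, E, D, P, M, C]
Visit L → queue [H, I, E, D, P, M, C]
Visit H; enqueue J, A → queue [I, E, D, P, M, C, J, A]
Visit I; enqueue O → queue [E, D, P, M, C, J, A, O]
Visit E; enqueue K → queue [D, P, M, C, J, A, O, K]
Visit D → queue [P, M, C, J, A, O, K]
Visit P → queue [M, C, J, A, O, K]
Visit M → queue [C, J, A, O, K]
Visit C → queue [J, A, O, K]
Visit J; enqueue G → queue [A, O, K, G]
Visit A → queue [O, K, G]
Visit O → queue [K, G]
Visit K → queue [G]
Visit G → queue []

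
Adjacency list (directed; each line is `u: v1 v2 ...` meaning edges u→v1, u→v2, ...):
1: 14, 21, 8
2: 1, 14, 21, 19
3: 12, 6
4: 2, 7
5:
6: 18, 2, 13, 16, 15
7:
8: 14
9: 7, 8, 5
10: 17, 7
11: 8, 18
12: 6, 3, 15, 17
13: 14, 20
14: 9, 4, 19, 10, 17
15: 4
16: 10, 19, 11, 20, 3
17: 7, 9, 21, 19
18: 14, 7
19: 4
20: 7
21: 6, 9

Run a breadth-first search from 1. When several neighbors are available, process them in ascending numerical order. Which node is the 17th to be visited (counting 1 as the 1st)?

Visit 1; enqueue 8, 14, 21 → queue [8, 14, 21]
Visit 8 → queue [14, 21]
Visit 14; enqueue 4, 9, 10, 17, 19 → queue [21, 4, 9, 10, 17, 19]
Visit 21; enqueue 6 → queue [4, 9, 10, 17, 19, 6]
Visit 4; enqueue 2, 7 → queue [9, 10, 17, 19, 6, 2, 7]
Visit 9; enqueue 5 → queue [10, 17, 19, 6, 2, 7, 5]
Visit 10 → queue [17, 19, 6, 2, 7, 5]
Visit 17 → queue [19, 6, 2, 7, 5]
Visit 19 → queue [6, 2, 7, 5]
Visit 6; enqueue 13, 15, 16, 18 → queue [2, 7, 5, 13, 15, 16, 18]
Visit 2 → queue [7, 5, 13, 15, 16, 18]
Visit 7 → queue [5, 13, 15, 16, 18]
Visit 5 → queue [13, 15, 16, 18]
Visit 13; enqueue 20 → queue [15, 16, 18, 20]
Visit 15 → queue [16, 18, 20]
Visit 16; enqueue 3, 11 → queue [18, 20, 3, 11]
Visit 18 → queue [20, 3, 11]
Visit 20 → queue [3, 11]
Visit 3; enqueue 12 → queue [11, 12]
Visit 11 → queue [12]
Visit 12 → queue []

Visit order: 1, 8, 14, 21, 4, 9, 10, 17, 19, 6, 2, 7, 5, 13, 15, 16, 18, 20, 3, 11, 12

18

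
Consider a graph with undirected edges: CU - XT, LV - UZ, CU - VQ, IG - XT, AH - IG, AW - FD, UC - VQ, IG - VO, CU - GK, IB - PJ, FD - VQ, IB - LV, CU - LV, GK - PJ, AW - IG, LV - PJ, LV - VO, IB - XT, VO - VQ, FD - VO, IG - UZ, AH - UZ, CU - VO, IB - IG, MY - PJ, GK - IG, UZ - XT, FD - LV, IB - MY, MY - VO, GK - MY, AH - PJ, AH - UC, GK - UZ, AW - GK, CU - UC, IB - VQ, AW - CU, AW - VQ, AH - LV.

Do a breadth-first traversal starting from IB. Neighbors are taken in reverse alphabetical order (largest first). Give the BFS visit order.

IB -> XT -> VQ -> PJ -> MY -> LV -> IG -> UZ -> CU -> VO -> UC -> FD -> AW -> GK -> AH

Visit IB; enqueue XT, VQ, PJ, MY, LV, IG → queue [XT, VQ, PJ, MY, LV, IG]
Visit XT; enqueue UZ, CU → queue [VQ, PJ, MY, LV, IG, UZ, CU]
Visit VQ; enqueue VO, UC, FD, AW → queue [PJ, MY, LV, IG, UZ, CU, VO, UC, FD, AW]
Visit PJ; enqueue GK, AH → queue [MY, LV, IG, UZ, CU, VO, UC, FD, AW, GK, AH]
Visit MY → queue [LV, IG, UZ, CU, VO, UC, FD, AW, GK, AH]
Visit LV → queue [IG, UZ, CU, VO, UC, FD, AW, GK, AH]
Visit IG → queue [UZ, CU, VO, UC, FD, AW, GK, AH]
Visit UZ → queue [CU, VO, UC, FD, AW, GK, AH]
Visit CU → queue [VO, UC, FD, AW, GK, AH]
Visit VO → queue [UC, FD, AW, GK, AH]
Visit UC → queue [FD, AW, GK, AH]
Visit FD → queue [AW, GK, AH]
Visit AW → queue [GK, AH]
Visit GK → queue [AH]
Visit AH → queue []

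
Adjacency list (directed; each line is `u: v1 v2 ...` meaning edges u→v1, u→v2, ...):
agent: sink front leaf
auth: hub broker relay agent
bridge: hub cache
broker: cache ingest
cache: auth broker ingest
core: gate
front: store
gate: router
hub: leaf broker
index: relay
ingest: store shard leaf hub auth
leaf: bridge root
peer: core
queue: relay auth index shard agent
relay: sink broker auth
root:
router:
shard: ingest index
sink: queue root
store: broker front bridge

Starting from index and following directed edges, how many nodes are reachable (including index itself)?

BFS from index visits: index, relay, sink, broker, auth, root, queue, ingest, cache, hub, agent, shard, store, leaf, front, bridge
Reachable nodes: 16 of 20 total.

16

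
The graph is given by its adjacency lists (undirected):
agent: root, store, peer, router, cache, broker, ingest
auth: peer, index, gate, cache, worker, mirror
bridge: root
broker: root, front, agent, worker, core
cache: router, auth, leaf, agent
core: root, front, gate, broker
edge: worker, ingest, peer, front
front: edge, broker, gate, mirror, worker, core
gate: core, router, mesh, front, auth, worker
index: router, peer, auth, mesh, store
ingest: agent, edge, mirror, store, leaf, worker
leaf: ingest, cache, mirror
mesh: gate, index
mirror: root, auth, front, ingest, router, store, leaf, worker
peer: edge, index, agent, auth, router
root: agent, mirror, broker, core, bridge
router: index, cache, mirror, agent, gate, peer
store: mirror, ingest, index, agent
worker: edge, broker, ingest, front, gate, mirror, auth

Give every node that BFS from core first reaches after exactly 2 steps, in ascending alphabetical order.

Level 0: core
Level 1: broker, front, gate, root
Level 2: agent, auth, bridge, edge, mesh, mirror, router, worker
Level 3: cache, index, ingest, leaf, peer, store

agent, auth, bridge, edge, mesh, mirror, router, worker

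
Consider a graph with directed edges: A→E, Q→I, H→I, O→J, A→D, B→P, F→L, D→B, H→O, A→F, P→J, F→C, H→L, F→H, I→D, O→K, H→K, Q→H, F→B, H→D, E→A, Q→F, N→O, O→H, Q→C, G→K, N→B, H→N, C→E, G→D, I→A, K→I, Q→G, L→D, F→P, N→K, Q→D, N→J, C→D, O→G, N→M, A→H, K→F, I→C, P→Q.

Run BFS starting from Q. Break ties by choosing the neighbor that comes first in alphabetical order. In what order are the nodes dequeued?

Q → C → D → F → G → H → I → E → B → L → P → K → N → O → A → J → M

Visit Q; enqueue C, D, F, G, H, I → queue [C, D, F, G, H, I]
Visit C; enqueue E → queue [D, F, G, H, I, E]
Visit D; enqueue B → queue [F, G, H, I, E, B]
Visit F; enqueue L, P → queue [G, H, I, E, B, L, P]
Visit G; enqueue K → queue [H, I, E, B, L, P, K]
Visit H; enqueue N, O → queue [I, E, B, L, P, K, N, O]
Visit I; enqueue A → queue [E, B, L, P, K, N, O, A]
Visit E → queue [B, L, P, K, N, O, A]
Visit B → queue [L, P, K, N, O, A]
Visit L → queue [P, K, N, O, A]
Visit P; enqueue J → queue [K, N, O, A, J]
Visit K → queue [N, O, A, J]
Visit N; enqueue M → queue [O, A, J, M]
Visit O → queue [A, J, M]
Visit A → queue [J, M]
Visit J → queue [M]
Visit M → queue []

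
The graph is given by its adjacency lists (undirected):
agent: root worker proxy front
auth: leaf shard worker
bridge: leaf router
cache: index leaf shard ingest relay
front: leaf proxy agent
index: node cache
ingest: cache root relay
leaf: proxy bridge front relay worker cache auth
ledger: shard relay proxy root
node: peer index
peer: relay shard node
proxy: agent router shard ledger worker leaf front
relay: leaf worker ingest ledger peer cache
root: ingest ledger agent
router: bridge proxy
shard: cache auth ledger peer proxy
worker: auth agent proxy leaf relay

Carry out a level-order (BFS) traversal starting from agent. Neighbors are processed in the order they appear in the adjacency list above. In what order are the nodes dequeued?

agent, root, worker, proxy, front, ingest, ledger, auth, leaf, relay, router, shard, cache, bridge, peer, index, node

Visit agent; enqueue root, worker, proxy, front → queue [root, worker, proxy, front]
Visit root; enqueue ingest, ledger → queue [worker, proxy, front, ingest, ledger]
Visit worker; enqueue auth, leaf, relay → queue [proxy, front, ingest, ledger, auth, leaf, relay]
Visit proxy; enqueue router, shard → queue [front, ingest, ledger, auth, leaf, relay, router, shard]
Visit front → queue [ingest, ledger, auth, leaf, relay, router, shard]
Visit ingest; enqueue cache → queue [ledger, auth, leaf, relay, router, shard, cache]
Visit ledger → queue [auth, leaf, relay, router, shard, cache]
Visit auth → queue [leaf, relay, router, shard, cache]
Visit leaf; enqueue bridge → queue [relay, router, shard, cache, bridge]
Visit relay; enqueue peer → queue [router, shard, cache, bridge, peer]
Visit router → queue [shard, cache, bridge, peer]
Visit shard → queue [cache, bridge, peer]
Visit cache; enqueue index → queue [bridge, peer, index]
Visit bridge → queue [peer, index]
Visit peer; enqueue node → queue [index, node]
Visit index → queue [node]
Visit node → queue []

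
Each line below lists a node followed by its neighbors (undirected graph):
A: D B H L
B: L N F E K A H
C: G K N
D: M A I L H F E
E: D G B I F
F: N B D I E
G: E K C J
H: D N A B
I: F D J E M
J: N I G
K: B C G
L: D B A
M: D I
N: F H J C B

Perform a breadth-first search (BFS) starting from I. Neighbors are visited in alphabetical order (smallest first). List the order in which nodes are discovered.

Visit I; enqueue D, E, F, J, M → queue [D, E, F, J, M]
Visit D; enqueue A, H, L → queue [E, F, J, M, A, H, L]
Visit E; enqueue B, G → queue [F, J, M, A, H, L, B, G]
Visit F; enqueue N → queue [J, M, A, H, L, B, G, N]
Visit J → queue [M, A, H, L, B, G, N]
Visit M → queue [A, H, L, B, G, N]
Visit A → queue [H, L, B, G, N]
Visit H → queue [L, B, G, N]
Visit L → queue [B, G, N]
Visit B; enqueue K → queue [G, N, K]
Visit G; enqueue C → queue [N, K, C]
Visit N → queue [K, C]
Visit K → queue [C]
Visit C → queue []

I, D, E, F, J, M, A, H, L, B, G, N, K, C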